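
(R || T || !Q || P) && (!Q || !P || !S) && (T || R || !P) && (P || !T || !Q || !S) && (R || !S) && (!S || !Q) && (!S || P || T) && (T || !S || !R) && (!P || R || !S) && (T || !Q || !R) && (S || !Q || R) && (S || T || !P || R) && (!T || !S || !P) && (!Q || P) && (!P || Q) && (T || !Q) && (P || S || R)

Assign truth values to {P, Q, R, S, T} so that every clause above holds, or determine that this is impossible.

P=false,  Q=false,  R=true,  S=false,  T=false

Case R = true:
Case S = false:
Case T = false:
From the singleton clause (!Q), Q = false.
From the singleton clause (!P), P = false.
This assignment satisfies each clause.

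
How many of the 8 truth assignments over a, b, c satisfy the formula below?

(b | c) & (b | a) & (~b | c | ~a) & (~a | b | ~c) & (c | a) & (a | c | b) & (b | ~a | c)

2

There are 2^3 = 8 truth assignments over (a, b, c).
Split on c. With c = 1, the clauses containing c are satisfied and ~c drops from the rest; 2 of the 2^2 = 4 assignments to the other variables satisfy what remains.
With c = 0, by the same count on the reduced clause set, 0 assignments work.
(One model: a=F, b=T, c=T.)
Total: 2 + 0 = 2.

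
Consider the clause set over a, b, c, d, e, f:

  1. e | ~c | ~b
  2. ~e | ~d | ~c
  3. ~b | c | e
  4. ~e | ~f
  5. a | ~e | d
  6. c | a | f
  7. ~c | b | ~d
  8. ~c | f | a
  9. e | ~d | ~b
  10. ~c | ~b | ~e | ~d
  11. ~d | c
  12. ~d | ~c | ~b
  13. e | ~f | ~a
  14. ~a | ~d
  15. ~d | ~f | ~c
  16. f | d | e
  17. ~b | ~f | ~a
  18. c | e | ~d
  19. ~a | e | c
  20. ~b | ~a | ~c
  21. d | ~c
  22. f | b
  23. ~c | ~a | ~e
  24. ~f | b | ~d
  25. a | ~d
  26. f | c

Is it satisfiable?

Yes

Try e = 0.
Try c = 0.
From the singleton clause (~b), b = 0.
From the singleton clause (~d), d = 0.
From the singleton clause (f), f = 1.
From the singleton clause (~a), a = 0.
All clauses are satisfied.
A satisfying assignment: a=0,  b=0,  c=0,  d=0,  e=0,  f=1.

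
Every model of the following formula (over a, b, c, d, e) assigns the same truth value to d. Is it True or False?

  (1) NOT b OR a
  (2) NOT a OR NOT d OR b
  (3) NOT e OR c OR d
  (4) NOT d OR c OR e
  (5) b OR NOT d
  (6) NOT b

False

Suppose d = true.
(b) alone gives b = true.
But (NOT b) is also a unit clause — contradiction.
So every satisfying assignment has d = False.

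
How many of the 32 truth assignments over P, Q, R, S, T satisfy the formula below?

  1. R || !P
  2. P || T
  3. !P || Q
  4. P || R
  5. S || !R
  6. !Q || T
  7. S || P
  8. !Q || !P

There are 2^5 = 32 truth assignments over (P, Q, R, S, T).
Split on S. With S = true, the clauses containing S are satisfied and !S drops from the rest; 2 of the 2^4 = 16 assignments to the other variables satisfy what remains.
With S = false, by the same count on the reduced clause set, 0 assignments work.
Total: 2 + 0 = 2.

2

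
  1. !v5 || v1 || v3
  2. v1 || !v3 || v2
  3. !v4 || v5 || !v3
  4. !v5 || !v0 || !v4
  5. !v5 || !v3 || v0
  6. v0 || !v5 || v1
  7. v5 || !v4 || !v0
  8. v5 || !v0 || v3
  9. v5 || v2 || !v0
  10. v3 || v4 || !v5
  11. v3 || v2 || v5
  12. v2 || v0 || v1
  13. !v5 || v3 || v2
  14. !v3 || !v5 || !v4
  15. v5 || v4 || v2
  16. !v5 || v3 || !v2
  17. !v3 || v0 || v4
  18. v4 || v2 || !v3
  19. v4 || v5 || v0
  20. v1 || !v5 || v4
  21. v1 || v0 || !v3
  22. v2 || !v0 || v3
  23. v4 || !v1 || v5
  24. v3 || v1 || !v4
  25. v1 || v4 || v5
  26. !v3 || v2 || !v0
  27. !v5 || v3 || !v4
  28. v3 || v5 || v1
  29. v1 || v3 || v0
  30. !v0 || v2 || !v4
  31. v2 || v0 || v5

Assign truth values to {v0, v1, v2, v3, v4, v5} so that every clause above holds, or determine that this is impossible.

Suppose v5 = true.
Suppose v1 = true.
Suppose v0 = true.
The clause (!v4) is unit, so v4 = false.
The clause (v3) is unit, so v3 = true.
The clause (v2) is unit, so v2 = true.
All clauses are satisfied.

v0 ↦ true,  v1 ↦ true,  v2 ↦ true,  v3 ↦ true,  v4 ↦ false,  v5 ↦ true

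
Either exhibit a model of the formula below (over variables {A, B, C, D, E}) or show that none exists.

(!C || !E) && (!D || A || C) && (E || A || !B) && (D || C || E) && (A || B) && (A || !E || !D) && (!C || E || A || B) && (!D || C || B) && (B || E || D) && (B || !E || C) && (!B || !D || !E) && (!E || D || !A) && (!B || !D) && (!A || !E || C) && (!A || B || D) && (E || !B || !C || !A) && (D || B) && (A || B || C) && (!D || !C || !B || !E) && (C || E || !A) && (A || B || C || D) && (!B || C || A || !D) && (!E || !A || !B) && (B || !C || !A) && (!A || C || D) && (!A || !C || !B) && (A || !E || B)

A: false; B: true; C: false; D: false; E: true

Try C = false.
Try D = false.
The clause (E) is unit, so E = true.
The clause (B) is unit, so B = true.
The clause (!A) is unit, so A = false.
This assignment satisfies each clause.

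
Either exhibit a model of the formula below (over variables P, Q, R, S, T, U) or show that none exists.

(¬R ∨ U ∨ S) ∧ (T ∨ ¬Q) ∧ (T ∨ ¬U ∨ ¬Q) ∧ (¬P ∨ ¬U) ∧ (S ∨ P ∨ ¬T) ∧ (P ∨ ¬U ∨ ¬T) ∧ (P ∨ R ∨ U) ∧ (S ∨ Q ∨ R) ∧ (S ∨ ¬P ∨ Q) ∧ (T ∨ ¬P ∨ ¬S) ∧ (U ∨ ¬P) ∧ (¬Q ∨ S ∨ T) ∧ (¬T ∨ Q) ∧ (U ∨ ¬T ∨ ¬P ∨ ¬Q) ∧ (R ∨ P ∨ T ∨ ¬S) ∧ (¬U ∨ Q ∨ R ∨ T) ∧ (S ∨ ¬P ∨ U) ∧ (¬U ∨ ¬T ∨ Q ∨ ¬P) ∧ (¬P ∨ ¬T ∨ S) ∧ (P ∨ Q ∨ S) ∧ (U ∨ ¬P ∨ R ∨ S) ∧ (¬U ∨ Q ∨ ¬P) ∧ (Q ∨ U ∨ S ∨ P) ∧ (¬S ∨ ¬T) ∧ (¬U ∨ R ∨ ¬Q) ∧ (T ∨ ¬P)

P ↦ False,  Q ↦ False,  R ↦ True,  S ↦ True,  T ↦ False,  U ↦ False

Case T = False:
(¬Q) alone gives Q = False.
(¬P) alone gives P = False.
(S) alone gives S = True.
(R) alone gives R = True.
All clauses hold; U can take either value.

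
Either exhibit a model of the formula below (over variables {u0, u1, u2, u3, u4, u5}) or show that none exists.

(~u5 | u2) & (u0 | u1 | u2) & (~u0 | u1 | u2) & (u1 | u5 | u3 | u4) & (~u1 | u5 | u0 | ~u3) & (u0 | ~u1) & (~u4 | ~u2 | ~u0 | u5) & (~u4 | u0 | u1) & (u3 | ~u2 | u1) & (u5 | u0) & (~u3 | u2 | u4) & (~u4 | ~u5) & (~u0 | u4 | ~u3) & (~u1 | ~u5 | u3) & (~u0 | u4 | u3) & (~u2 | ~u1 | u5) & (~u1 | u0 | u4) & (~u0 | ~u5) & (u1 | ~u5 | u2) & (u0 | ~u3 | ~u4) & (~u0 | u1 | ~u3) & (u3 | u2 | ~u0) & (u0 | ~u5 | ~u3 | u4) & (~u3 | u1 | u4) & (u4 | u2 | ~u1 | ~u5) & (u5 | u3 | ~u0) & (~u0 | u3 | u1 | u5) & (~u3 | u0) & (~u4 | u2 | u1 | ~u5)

Suppose u5 = 0.
From the singleton clause (u0), u0 = 1.
From the singleton clause (u3), u3 = 1.
From the singleton clause (u4), u4 = 1.
From the singleton clause (~u2), u2 = 0.
From the singleton clause (u1), u1 = 1.
All clauses are satisfied.

u0=1, u1=1, u2=0, u3=1, u4=1, u5=0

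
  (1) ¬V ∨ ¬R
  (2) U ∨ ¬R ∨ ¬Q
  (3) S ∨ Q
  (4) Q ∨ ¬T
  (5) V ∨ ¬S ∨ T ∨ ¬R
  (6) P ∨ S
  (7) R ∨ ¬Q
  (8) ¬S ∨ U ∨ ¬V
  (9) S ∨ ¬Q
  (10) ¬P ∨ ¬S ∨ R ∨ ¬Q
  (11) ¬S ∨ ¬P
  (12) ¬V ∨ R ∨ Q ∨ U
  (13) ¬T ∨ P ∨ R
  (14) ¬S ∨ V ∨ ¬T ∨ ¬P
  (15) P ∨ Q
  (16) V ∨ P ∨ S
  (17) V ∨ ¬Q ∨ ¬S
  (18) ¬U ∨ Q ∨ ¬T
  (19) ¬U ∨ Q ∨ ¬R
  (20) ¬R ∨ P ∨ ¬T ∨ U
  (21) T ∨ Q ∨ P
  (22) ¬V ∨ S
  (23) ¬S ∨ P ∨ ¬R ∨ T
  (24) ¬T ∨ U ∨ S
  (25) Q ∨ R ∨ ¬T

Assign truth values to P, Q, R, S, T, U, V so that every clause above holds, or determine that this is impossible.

Branch on V: set V = False.
Branch on S: set S = True.
From the singleton clause (¬P), P = False.
From the singleton clause (Q), Q = True.
That conflicts with the unit clause (¬Q).
So S must be the other value — set S = False.
From the singleton clause (Q), Q = True.
That conflicts with the unit clause (¬Q).
Neither S = True nor S = False works.
So V must be the other value — set V = True.
From the singleton clause (¬R), R = False.
From the singleton clause (¬Q), Q = False.
From the singleton clause (S), S = True.
From the singleton clause (¬T), T = False.
From the singleton clause (U), U = True.
From the singleton clause (¬P), P = False.
That conflicts with the unit clause (P).
Neither V = True nor V = False works.

UNSATISFIABLE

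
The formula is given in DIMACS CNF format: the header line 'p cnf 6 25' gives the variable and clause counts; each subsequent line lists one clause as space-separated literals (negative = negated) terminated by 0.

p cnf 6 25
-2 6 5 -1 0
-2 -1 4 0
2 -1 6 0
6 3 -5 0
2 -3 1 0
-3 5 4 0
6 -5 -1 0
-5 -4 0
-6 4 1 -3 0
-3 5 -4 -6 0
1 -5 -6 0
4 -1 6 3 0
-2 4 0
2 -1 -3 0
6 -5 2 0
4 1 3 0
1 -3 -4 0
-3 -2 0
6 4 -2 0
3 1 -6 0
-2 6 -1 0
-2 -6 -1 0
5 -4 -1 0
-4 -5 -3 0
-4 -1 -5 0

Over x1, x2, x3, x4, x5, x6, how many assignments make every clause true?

There are 2^6 = 64 truth assignments over (x1, x2, x3, x4, x5, x6).
Split on x4. With x4 = True, the clauses containing x4 are satisfied and ¬x4 drops from the rest; 2 of the 2^5 = 32 assignments to the other variables satisfy what remains.
With x4 = False, by the same count on the reduced clause set, 2 assignments work.
(One model: x1=F, x2=F, x3=F, x4=T, x5=F, x6=F.)
Total: 2 + 2 = 4.

4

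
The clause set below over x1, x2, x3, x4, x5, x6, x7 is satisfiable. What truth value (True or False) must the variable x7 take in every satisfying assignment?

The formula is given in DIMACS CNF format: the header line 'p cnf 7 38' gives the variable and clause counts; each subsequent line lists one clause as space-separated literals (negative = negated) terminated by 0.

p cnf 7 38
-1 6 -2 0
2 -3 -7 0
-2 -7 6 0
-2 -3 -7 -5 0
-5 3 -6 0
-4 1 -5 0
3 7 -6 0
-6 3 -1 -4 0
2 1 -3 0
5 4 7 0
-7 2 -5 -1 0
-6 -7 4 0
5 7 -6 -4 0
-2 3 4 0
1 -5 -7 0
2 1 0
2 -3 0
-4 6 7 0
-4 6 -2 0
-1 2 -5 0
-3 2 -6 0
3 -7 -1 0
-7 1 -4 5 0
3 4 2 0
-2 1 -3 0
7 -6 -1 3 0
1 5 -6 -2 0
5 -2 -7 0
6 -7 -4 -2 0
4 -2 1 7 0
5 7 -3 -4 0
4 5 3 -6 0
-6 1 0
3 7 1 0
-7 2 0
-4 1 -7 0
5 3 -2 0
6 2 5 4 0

Suppose x7 = True.
Unit clause (x2) forces x2 = True.
Unit clause (x6) forces x6 = True.
Unit clause (x4) forces x4 = True.
Unit clause (x5) forces x5 = True.
Unit clause (¬x3) forces x3 = False.
Now (x3) is unsatisfied and unit — conflict.
So every satisfying assignment has x7 = False.

False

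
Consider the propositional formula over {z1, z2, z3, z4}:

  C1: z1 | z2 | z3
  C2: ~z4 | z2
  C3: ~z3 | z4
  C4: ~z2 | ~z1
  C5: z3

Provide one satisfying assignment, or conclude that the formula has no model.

The clause (z3) is unit, so z3 = 1.
The clause (z4) is unit, so z4 = 1.
The clause (z2) is unit, so z2 = 1.
The clause (~z1) is unit, so z1 = 0.
All clauses are satisfied.

z1=0, z2=1, z3=1, z4=1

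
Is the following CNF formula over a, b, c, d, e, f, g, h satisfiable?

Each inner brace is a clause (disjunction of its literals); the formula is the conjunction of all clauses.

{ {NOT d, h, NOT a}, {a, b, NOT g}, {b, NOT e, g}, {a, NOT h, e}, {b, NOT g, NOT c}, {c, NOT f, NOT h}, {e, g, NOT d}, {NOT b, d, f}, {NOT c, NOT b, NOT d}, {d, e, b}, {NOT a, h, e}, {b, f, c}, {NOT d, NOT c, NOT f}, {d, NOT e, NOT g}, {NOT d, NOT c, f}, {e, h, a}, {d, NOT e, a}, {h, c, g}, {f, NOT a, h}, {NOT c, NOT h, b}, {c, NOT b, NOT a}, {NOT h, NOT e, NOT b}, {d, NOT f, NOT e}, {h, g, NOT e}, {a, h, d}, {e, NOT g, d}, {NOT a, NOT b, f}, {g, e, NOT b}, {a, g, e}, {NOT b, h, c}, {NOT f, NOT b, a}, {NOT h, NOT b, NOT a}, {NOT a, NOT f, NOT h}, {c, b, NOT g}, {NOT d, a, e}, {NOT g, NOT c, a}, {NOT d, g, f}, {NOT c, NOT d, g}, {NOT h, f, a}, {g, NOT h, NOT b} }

Unsatisfiable

Try d = false.
Try b = false.
(e) alone gives e = true.
(g) alone gives g = true.
Now (NOT g) is unsatisfied and unit — conflict.
That branch fails; take b = true instead.
(f) alone gives f = true.
(NOT e) alone gives e = false.
(NOT g) alone gives g = false.
Now (g) is unsatisfied and unit — conflict.
Either choice for b ends in contradiction.
That branch fails; take d = true instead.
Try h = true.
Try a = true.
(NOT b) alone gives b = false.
(NOT c) alone gives c = false.
(NOT f) alone gives f = false.
Now (f) is unsatisfied and unit — conflict.
That branch fails; take a = false instead.
(e) alone gives e = true.
(NOT b) alone gives b = false.
(NOT g) alone gives g = false.
Now (g) is unsatisfied and unit — conflict.
Either choice for a ends in contradiction.
That branch fails; take h = false instead.
(NOT a) alone gives a = false.
(e) alone gives e = true.
(g) alone gives g = true.
(b) alone gives b = true.
(NOT c) alone gives c = false.
Now (c) is unsatisfied and unit — conflict.
Either choice for h ends in contradiction.
Either choice for d ends in contradiction.
No assignment satisfies every clause.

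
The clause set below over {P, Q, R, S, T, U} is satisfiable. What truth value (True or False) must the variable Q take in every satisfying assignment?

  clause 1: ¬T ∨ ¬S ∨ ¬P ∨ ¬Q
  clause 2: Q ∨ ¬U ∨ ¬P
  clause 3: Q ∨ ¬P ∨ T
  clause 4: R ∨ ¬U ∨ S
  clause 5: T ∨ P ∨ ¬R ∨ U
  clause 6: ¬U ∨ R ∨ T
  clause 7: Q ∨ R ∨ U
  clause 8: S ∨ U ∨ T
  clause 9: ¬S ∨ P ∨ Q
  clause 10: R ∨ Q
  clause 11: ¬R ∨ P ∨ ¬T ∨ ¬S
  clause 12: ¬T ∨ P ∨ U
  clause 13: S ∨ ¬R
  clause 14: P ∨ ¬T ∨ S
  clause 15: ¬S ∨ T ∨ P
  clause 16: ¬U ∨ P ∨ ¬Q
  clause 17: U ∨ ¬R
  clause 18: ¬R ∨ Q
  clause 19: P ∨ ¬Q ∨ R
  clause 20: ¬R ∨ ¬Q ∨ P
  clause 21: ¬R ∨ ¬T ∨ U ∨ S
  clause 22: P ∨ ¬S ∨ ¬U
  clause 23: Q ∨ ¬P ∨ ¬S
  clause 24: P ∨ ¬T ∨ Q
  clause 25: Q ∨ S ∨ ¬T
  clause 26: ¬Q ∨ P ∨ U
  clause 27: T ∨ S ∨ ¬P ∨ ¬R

True

Suppose Q = False.
From the singleton clause (R), R = True.
Now (¬R) is unsatisfied and unit — conflict.
So every satisfying assignment has Q = True.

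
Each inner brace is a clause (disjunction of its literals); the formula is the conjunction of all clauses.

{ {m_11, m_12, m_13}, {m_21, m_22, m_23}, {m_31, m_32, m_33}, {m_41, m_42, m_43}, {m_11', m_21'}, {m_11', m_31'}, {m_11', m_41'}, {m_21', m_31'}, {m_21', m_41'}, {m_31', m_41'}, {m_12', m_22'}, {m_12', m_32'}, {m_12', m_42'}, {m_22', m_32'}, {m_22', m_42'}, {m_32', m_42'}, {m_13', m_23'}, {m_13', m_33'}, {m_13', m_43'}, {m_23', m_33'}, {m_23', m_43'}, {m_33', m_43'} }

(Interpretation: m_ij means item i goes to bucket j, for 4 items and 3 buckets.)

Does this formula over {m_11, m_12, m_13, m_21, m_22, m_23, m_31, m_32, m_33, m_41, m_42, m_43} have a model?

No, unsatisfiable

Try m_11 = 0.
Try m_12 = 1.
Unit clause (m_22') forces m_22 = 0.
Unit clause (m_32') forces m_32 = 0.
Unit clause (m_42') forces m_42 = 0.
Try m_21 = 1.
Unit clause (m_31') forces m_31 = 0.
Unit clause (m_33) forces m_33 = 1.
Unit clause (m_41') forces m_41 = 0.
Unit clause (m_43) forces m_43 = 1.
That conflicts with the unit clause (m_43').
So m_21 must be the other value — set m_21 = 0.
Unit clause (m_23) forces m_23 = 1.
Unit clause (m_13') forces m_13 = 0.
Unit clause (m_33') forces m_33 = 0.
Unit clause (m_31) forces m_31 = 1.
Unit clause (m_41') forces m_41 = 0.
Unit clause (m_43) forces m_43 = 1.
That conflicts with the unit clause (m_43').
Both values of m_21 lead to a conflict.
So m_12 must be the other value — set m_12 = 0.
Unit clause (m_13) forces m_13 = 1.
Unit clause (m_23') forces m_23 = 0.
Unit clause (m_33') forces m_33 = 0.
Unit clause (m_43') forces m_43 = 0.
Try m_21 = 1.
Unit clause (m_31') forces m_31 = 0.
Unit clause (m_32) forces m_32 = 1.
Unit clause (m_41') forces m_41 = 0.
Unit clause (m_42) forces m_42 = 1.
That conflicts with the unit clause (m_42').
So m_21 must be the other value — set m_21 = 0.
Unit clause (m_22) forces m_22 = 1.
Unit clause (m_32') forces m_32 = 0.
Unit clause (m_31) forces m_31 = 1.
Unit clause (m_41') forces m_41 = 0.
Unit clause (m_42) forces m_42 = 1.
That conflicts with the unit clause (m_42').
Both values of m_21 lead to a conflict.
Both values of m_12 lead to a conflict.
So m_11 must be the other value — set m_11 = 1.
Unit clause (m_21') forces m_21 = 0.
Unit clause (m_31') forces m_31 = 0.
Unit clause (m_41') forces m_41 = 0.
Try m_22 = 1.
Unit clause (m_12') forces m_12 = 0.
Unit clause (m_32') forces m_32 = 0.
Unit clause (m_33) forces m_33 = 1.
Unit clause (m_42') forces m_42 = 0.
Unit clause (m_43) forces m_43 = 1.
That conflicts with the unit clause (m_43').
So m_22 must be the other value — set m_22 = 0.
Unit clause (m_23) forces m_23 = 1.
Unit clause (m_13') forces m_13 = 0.
Unit clause (m_33') forces m_33 = 0.
Unit clause (m_32) forces m_32 = 1.
Unit clause (m_12') forces m_12 = 0.
Unit clause (m_42') forces m_42 = 0.
Unit clause (m_43) forces m_43 = 1.
That conflicts with the unit clause (m_43').
Both values of m_22 lead to a conflict.
Both values of m_11 lead to a conflict.
No assignment satisfies every clause.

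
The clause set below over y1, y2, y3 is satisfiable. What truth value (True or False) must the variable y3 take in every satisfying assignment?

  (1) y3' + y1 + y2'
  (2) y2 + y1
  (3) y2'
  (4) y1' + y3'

False

Suppose y3 = 1.
From the singleton clause (y2'), y2 = 0.
From the singleton clause (y1), y1 = 1.
But (y1') is also a unit clause — contradiction.
So every satisfying assignment has y3 = False.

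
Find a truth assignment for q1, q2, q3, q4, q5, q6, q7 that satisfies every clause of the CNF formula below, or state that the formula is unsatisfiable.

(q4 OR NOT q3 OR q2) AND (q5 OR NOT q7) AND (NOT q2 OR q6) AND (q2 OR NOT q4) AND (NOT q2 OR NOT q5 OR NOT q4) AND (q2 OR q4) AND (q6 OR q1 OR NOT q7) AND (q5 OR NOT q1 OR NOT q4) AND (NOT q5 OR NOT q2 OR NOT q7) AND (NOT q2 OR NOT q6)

UNSATISFIABLE

Try q5 = true.
Try q2 = false.
The clause (NOT q4) is unit, so q4 = false.
That conflicts with the unit clause (q4).
Backtrack on q2: now try q2 = true.
The clause (q6) is unit, so q6 = true.
That conflicts with the unit clause (NOT q6).
Both values of q2 lead to a conflict.
Backtrack on q5: now try q5 = false.
The clause (NOT q7) is unit, so q7 = false.
Try q2 = false.
The clause (NOT q4) is unit, so q4 = false.
That conflicts with the unit clause (q4).
Backtrack on q2: now try q2 = true.
The clause (q6) is unit, so q6 = true.
That conflicts with the unit clause (NOT q6).
Both values of q2 lead to a conflict.
Both values of q5 lead to a conflict.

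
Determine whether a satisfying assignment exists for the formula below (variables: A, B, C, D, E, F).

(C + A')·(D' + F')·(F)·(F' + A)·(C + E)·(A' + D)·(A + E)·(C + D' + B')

The clause (F) is unit, so F = 1.
The clause (D') is unit, so D = 0.
The clause (A) is unit, so A = 1.
Now (A') is unsatisfied and unit — conflict.
No assignment satisfies every clause.

Unsatisfiable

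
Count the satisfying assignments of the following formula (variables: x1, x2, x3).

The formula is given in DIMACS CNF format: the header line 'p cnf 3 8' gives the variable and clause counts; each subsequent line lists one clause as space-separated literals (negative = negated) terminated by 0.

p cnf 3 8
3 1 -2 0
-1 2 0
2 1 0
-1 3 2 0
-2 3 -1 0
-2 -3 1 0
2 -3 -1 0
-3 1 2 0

There are 2^3 = 8 truth assignments over (x1, x2, x3).
Check each against the 8 clauses (columns in the order x1, x2, x3):
  F F F  ✗ fails (x2 ∨ x1)
  F F T  ✗ fails (x2 ∨ x1)
  F T F  ✗ fails (x3 ∨ x1 ∨ ¬x2)
  F T T  ✗ fails (¬x2 ∨ ¬x3 ∨ x1)
  T F F  ✗ fails (¬x1 ∨ x2)
  T F T  ✗ fails (¬x1 ∨ x2)
  T T F  ✗ fails (¬x2 ∨ x3 ∨ ¬x1)
  T T T  ✓ satisfies all
1 of the 8 rows is a model.

1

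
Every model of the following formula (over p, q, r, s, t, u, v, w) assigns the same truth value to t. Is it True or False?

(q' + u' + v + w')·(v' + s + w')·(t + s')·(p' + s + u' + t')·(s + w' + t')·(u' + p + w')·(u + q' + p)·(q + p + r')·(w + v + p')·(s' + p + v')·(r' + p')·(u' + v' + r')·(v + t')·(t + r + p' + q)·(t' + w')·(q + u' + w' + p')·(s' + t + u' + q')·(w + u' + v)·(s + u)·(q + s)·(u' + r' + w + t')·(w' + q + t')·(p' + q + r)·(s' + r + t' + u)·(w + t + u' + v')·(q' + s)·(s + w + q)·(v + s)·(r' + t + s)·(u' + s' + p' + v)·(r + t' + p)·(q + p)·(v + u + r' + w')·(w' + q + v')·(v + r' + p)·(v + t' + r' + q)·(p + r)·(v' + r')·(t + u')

Suppose t = 0.
From the singleton clause (s'), s = 0.
From the singleton clause (u), u = 1.
But (u') is also a unit clause — contradiction.
So every satisfying assignment has t = True.

True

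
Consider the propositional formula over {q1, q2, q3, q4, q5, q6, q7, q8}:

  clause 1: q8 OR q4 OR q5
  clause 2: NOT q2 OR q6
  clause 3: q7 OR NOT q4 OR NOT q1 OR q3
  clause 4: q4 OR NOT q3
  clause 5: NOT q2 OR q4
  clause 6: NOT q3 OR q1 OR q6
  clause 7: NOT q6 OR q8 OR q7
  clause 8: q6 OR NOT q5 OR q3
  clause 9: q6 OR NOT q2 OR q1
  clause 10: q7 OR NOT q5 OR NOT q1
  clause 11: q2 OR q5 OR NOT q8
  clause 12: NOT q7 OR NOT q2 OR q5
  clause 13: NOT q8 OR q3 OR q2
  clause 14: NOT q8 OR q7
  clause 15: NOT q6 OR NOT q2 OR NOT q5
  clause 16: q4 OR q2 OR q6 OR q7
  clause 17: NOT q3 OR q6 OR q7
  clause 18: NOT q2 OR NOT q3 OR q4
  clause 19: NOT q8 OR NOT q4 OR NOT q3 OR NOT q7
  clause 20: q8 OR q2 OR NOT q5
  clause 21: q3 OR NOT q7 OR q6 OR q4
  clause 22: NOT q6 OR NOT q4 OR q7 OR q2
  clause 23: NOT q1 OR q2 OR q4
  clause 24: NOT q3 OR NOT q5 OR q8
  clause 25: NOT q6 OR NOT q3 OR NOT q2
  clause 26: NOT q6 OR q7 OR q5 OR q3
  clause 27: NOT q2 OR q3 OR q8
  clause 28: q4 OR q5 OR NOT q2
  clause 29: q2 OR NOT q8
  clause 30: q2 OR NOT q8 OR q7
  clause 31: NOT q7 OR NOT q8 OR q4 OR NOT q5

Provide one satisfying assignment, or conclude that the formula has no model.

Branch on q2: set q2 = false.
(NOT q8) alone gives q8 = false.
(NOT q5) alone gives q5 = false.
(q4) alone gives q4 = true.
Branch on q6: set q6 = false.
Branch on q3: set q3 = false.
Branch on q7: set q7 = false.
(NOT q1) alone gives q1 = false.
This assignment satisfies each clause.

q1=false; q2=false; q3=false; q4=true; q5=false; q6=false; q7=false; q8=false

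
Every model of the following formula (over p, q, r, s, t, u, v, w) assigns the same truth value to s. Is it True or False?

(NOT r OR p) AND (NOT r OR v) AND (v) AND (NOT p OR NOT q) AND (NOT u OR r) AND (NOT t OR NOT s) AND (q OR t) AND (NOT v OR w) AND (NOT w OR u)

False

Suppose s = true.
(v) alone gives v = true.
(NOT t) alone gives t = false.
(q) alone gives q = true.
(NOT p) alone gives p = false.
(NOT r) alone gives r = false.
(NOT u) alone gives u = false.
(w) alone gives w = true.
Now (NOT w) is unsatisfied and unit — conflict.
So every satisfying assignment has s = False.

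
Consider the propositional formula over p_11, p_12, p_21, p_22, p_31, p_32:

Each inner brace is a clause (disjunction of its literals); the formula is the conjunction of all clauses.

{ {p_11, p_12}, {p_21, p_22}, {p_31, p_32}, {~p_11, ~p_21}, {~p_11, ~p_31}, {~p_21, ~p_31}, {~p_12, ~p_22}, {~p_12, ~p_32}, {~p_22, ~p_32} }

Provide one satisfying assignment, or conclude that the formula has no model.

Case p_11 = 1:
(~p_21) alone gives p_21 = 0.
(p_22) alone gives p_22 = 1.
(~p_31) alone gives p_31 = 0.
(p_32) alone gives p_32 = 1.
That conflicts with the unit clause (~p_32).
So p_11 must be the other value — set p_11 = 0.
(p_12) alone gives p_12 = 1.
(~p_22) alone gives p_22 = 0.
(p_21) alone gives p_21 = 1.
(~p_31) alone gives p_31 = 0.
(p_32) alone gives p_32 = 1.
That conflicts with the unit clause (~p_32).
Both values of p_11 lead to a conflict.

UNSATISFIABLE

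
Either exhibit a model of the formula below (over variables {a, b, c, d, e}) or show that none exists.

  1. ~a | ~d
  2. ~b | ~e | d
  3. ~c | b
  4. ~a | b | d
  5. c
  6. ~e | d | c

a ↦ 0; b ↦ 1; c ↦ 1; d ↦ 1; e ↦ 0

From the singleton clause (c), c = 1.
From the singleton clause (b), b = 1.
Try a = 0.
Try e = 0.
All clauses hold; d can take either value.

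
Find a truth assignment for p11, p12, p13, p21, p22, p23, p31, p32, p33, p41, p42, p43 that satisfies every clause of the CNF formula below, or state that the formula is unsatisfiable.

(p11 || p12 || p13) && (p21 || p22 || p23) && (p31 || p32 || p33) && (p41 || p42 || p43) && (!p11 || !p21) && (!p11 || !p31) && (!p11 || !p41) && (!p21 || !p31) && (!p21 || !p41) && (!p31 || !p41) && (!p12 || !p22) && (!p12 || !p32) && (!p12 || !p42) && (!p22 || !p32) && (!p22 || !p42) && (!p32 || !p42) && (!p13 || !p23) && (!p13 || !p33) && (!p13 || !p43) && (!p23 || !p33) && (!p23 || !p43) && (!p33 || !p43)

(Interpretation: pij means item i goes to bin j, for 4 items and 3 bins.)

UNSATISFIABLE

Branch on p11: set p11 = false.
Branch on p12: set p12 = true.
Unit clause (!p22) forces p22 = false.
Unit clause (!p32) forces p32 = false.
Unit clause (!p42) forces p42 = false.
Branch on p21: set p21 = true.
Unit clause (!p31) forces p31 = false.
Unit clause (p33) forces p33 = true.
Unit clause (!p41) forces p41 = false.
Unit clause (p43) forces p43 = true.
That conflicts with the unit clause (!p43).
Backtrack on p21: now try p21 = false.
Unit clause (p23) forces p23 = true.
Unit clause (!p13) forces p13 = false.
Unit clause (!p33) forces p33 = false.
Unit clause (p31) forces p31 = true.
Unit clause (!p41) forces p41 = false.
Unit clause (p43) forces p43 = true.
That conflicts with the unit clause (!p43).
Both values of p21 lead to a conflict.
Backtrack on p12: now try p12 = false.
Unit clause (p13) forces p13 = true.
Unit clause (!p23) forces p23 = false.
Unit clause (!p33) forces p33 = false.
Unit clause (!p43) forces p43 = false.
Branch on p21: set p21 = true.
Unit clause (!p31) forces p31 = false.
Unit clause (p32) forces p32 = true.
Unit clause (!p41) forces p41 = false.
Unit clause (p42) forces p42 = true.
That conflicts with the unit clause (!p42).
Backtrack on p21: now try p21 = false.
Unit clause (p22) forces p22 = true.
Unit clause (!p32) forces p32 = false.
Unit clause (p31) forces p31 = true.
Unit clause (!p41) forces p41 = false.
Unit clause (p42) forces p42 = true.
That conflicts with the unit clause (!p42).
Both values of p21 lead to a conflict.
Both values of p12 lead to a conflict.
Backtrack on p11: now try p11 = true.
Unit clause (!p21) forces p21 = false.
Unit clause (!p31) forces p31 = false.
Unit clause (!p41) forces p41 = false.
Branch on p22: set p22 = true.
Unit clause (!p12) forces p12 = false.
Unit clause (!p32) forces p32 = false.
Unit clause (p33) forces p33 = true.
Unit clause (!p42) forces p42 = false.
Unit clause (p43) forces p43 = true.
That conflicts with the unit clause (!p43).
Backtrack on p22: now try p22 = false.
Unit clause (p23) forces p23 = true.
Unit clause (!p13) forces p13 = false.
Unit clause (!p33) forces p33 = false.
Unit clause (p32) forces p32 = true.
Unit clause (!p12) forces p12 = false.
Unit clause (!p42) forces p42 = false.
Unit clause (p43) forces p43 = true.
That conflicts with the unit clause (!p43).
Both values of p22 lead to a conflict.
Both values of p11 lead to a conflict.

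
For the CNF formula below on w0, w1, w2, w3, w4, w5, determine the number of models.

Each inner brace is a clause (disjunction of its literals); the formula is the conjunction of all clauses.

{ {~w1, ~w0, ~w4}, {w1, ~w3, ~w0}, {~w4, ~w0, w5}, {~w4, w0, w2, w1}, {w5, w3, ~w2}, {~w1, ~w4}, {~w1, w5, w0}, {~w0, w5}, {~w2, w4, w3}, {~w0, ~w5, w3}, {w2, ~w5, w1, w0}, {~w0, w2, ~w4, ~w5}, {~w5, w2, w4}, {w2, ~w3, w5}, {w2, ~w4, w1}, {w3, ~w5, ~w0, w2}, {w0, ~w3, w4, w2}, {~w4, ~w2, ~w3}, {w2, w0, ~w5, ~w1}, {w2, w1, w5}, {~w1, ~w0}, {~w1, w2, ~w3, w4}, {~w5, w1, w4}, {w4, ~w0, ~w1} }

There are 2^6 = 64 truth assignments over (w0, w1, w2, w3, w4, w5).
Split on w2. With w2 = 1, the clauses containing w2 are satisfied and ~w2 drops from the rest; 3 of the 2^5 = 32 assignments to the other variables satisfy what remains.
With w2 = 0, by the same count on the reduced clause set, 0 assignments work.
(One model: w0=F, w1=F, w2=T, w3=F, w4=T, w5=T.)
Total: 3 + 0 = 3.

3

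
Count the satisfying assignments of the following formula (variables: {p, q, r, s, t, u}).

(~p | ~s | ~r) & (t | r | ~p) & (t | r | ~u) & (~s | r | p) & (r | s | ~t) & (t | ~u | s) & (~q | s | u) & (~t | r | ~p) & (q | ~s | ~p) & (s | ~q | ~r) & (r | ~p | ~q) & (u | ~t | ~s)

13

There are 2^6 = 64 truth assignments over (p, q, r, s, t, u).
Split on s. With s = 1, the clauses containing s are satisfied and ~s drops from the rest; 6 of the 2^5 = 32 assignments to the other variables satisfy what remains.
With s = 0, by the same count on the reduced clause set, 7 assignments work.
(One model: p=F, q=F, r=F, s=F, t=F, u=F.)
Total: 6 + 7 = 13.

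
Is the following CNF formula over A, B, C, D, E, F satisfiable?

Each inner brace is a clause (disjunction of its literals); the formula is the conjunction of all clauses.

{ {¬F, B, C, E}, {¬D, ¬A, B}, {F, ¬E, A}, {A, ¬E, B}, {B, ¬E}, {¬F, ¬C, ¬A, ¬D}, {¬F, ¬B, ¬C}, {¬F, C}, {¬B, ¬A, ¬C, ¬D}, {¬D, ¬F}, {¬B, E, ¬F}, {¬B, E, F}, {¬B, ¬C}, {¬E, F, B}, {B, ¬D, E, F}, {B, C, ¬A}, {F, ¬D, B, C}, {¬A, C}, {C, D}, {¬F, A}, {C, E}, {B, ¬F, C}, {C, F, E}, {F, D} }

Case B = False:
Unit clause (¬E) forces E = False.
Unit clause (C) forces C = True.
Case D = False:
Unit clause (F) forces F = True.
Unit clause (A) forces A = True.
All clauses are satisfied.
A satisfying assignment: A=True; B=False; C=True; D=False; E=False; F=True.

Yes, satisfiable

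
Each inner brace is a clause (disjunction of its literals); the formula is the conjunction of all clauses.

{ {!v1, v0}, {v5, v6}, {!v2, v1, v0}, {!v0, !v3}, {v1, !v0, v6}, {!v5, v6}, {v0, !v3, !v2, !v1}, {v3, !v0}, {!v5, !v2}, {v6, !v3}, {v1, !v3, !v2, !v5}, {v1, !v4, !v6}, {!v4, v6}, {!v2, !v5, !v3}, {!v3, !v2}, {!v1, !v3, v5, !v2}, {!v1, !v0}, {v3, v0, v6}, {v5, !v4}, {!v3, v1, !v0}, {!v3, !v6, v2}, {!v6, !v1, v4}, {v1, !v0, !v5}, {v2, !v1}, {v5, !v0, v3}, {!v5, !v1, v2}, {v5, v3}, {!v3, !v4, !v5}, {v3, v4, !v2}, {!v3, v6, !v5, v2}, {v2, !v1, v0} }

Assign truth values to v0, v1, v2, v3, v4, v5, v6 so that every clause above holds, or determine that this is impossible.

v0 ↦ false,  v1 ↦ false,  v2 ↦ false,  v3 ↦ false,  v4 ↦ false,  v5 ↦ true,  v6 ↦ true

Try v1 = false.
Try v5 = true.
(v6) alone gives v6 = true.
(!v2) alone gives v2 = false.
(!v4) alone gives v4 = false.
(!v3) alone gives v3 = false.
(!v0) alone gives v0 = false.
Every clause now holds.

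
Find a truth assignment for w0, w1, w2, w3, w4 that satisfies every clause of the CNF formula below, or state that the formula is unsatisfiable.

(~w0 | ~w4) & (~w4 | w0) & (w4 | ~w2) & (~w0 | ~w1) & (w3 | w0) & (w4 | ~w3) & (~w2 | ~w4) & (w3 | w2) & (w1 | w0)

Suppose w0 = 0.
The clause (~w4) is unit, so w4 = 0.
The clause (~w2) is unit, so w2 = 0.
The clause (w3) is unit, so w3 = 1.
Now (~w3) is unsatisfied and unit — conflict.
Backtrack on w0: now try w0 = 1.
The clause (~w4) is unit, so w4 = 0.
The clause (~w2) is unit, so w2 = 0.
The clause (~w1) is unit, so w1 = 0.
The clause (~w3) is unit, so w3 = 0.
Now (w3) is unsatisfied and unit — conflict.
Either choice for w0 ends in contradiction.

UNSATISFIABLE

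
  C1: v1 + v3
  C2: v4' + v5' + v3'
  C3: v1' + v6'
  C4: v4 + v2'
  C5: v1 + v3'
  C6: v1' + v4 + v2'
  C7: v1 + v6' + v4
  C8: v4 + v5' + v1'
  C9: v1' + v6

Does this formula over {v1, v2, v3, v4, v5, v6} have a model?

Branch on v1: set v1 = 1.
Unit clause (v6') forces v6 = 0.
Now (v6) is unsatisfied and unit — conflict.
Undo v1 and try v1 = 0.
Unit clause (v3) forces v3 = 1.
Now (v3') is unsatisfied and unit — conflict.
Neither v1 = 1 nor v1 = 0 works.
No assignment satisfies every clause.

No, unsatisfiable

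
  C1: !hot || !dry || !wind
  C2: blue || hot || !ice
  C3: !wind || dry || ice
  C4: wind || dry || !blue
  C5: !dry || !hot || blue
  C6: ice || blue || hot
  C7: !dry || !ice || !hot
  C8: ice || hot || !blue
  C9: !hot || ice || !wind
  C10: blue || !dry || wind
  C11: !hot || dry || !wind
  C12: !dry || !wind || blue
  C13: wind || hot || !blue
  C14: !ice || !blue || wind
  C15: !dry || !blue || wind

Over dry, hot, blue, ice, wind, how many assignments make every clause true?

There are 2^5 = 32 truth assignments over (dry, hot, blue, ice, wind).
Split on wind. With wind = true, the clauses containing wind are satisfied and !wind drops from the rest; 2 of the 2^4 = 16 assignments to the other variables satisfy what remains.
With wind = false, by the same count on the reduced clause set, 2 assignments work.
Total: 2 + 2 = 4.

4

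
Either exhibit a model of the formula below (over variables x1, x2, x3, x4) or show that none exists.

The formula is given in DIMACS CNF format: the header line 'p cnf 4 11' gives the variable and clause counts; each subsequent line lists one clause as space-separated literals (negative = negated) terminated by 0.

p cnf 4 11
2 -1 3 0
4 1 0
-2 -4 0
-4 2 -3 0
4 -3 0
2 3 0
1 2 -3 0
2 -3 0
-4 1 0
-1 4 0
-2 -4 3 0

UNSATISFIABLE

Suppose x4 = True.
The clause (¬x2) is unit, so x2 = False.
The clause (¬x3) is unit, so x3 = False.
Now (x3) is unsatisfied and unit — conflict.
That branch fails; take x4 = False instead.
The clause (x1) is unit, so x1 = True.
Now (¬x1) is unsatisfied and unit — conflict.
Either choice for x4 ends in contradiction.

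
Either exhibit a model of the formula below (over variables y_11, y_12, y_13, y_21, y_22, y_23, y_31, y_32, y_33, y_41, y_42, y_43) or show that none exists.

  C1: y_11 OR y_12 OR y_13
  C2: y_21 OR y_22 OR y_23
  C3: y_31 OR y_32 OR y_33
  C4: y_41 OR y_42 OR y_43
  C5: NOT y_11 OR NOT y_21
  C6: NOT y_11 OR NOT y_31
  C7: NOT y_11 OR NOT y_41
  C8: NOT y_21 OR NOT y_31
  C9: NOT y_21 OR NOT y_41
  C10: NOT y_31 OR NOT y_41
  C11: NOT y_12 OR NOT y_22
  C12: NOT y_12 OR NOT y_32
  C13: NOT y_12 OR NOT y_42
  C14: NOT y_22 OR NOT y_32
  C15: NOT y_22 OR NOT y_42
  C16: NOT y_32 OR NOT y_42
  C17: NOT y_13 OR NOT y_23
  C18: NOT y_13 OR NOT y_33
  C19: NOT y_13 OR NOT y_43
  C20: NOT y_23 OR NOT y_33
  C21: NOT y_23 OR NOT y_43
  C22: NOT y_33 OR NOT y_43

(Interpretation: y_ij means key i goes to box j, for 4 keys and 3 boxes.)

Branch on y_11: set y_11 = false.
Branch on y_12: set y_12 = true.
The clause (NOT y_22) is unit, so y_22 = false.
The clause (NOT y_32) is unit, so y_32 = false.
The clause (NOT y_42) is unit, so y_42 = false.
Branch on y_21: set y_21 = true.
The clause (NOT y_31) is unit, so y_31 = false.
The clause (y_33) is unit, so y_33 = true.
The clause (NOT y_41) is unit, so y_41 = false.
The clause (y_43) is unit, so y_43 = true.
Now (NOT y_43) is unsatisfied and unit — conflict.
Undo y_21 and try y_21 = false.
The clause (y_23) is unit, so y_23 = true.
The clause (NOT y_13) is unit, so y_13 = false.
The clause (NOT y_33) is unit, so y_33 = false.
The clause (y_31) is unit, so y_31 = true.
The clause (NOT y_41) is unit, so y_41 = false.
The clause (y_43) is unit, so y_43 = true.
Now (NOT y_43) is unsatisfied and unit — conflict.
Both values of y_21 lead to a conflict.
Undo y_12 and try y_12 = false.
The clause (y_13) is unit, so y_13 = true.
The clause (NOT y_23) is unit, so y_23 = false.
The clause (NOT y_33) is unit, so y_33 = false.
The clause (NOT y_43) is unit, so y_43 = false.
Branch on y_21: set y_21 = true.
The clause (NOT y_31) is unit, so y_31 = false.
The clause (y_32) is unit, so y_32 = true.
The clause (NOT y_41) is unit, so y_41 = false.
The clause (y_42) is unit, so y_42 = true.
Now (NOT y_42) is unsatisfied and unit — conflict.
Undo y_21 and try y_21 = false.
The clause (y_22) is unit, so y_22 = true.
The clause (NOT y_32) is unit, so y_32 = false.
The clause (y_31) is unit, so y_31 = true.
The clause (NOT y_41) is unit, so y_41 = false.
The clause (y_42) is unit, so y_42 = true.
Now (NOT y_42) is unsatisfied and unit — conflict.
Both values of y_21 lead to a conflict.
Both values of y_12 lead to a conflict.
Undo y_11 and try y_11 = true.
The clause (NOT y_21) is unit, so y_21 = false.
The clause (NOT y_31) is unit, so y_31 = false.
The clause (NOT y_41) is unit, so y_41 = false.
Branch on y_22: set y_22 = true.
The clause (NOT y_12) is unit, so y_12 = false.
The clause (NOT y_32) is unit, so y_32 = false.
The clause (y_33) is unit, so y_33 = true.
The clause (NOT y_42) is unit, so y_42 = false.
The clause (y_43) is unit, so y_43 = true.
Now (NOT y_43) is unsatisfied and unit — conflict.
Undo y_22 and try y_22 = false.
The clause (y_23) is unit, so y_23 = true.
The clause (NOT y_13) is unit, so y_13 = false.
The clause (NOT y_33) is unit, so y_33 = false.
The clause (y_32) is unit, so y_32 = true.
The clause (NOT y_12) is unit, so y_12 = false.
The clause (NOT y_42) is unit, so y_42 = false.
The clause (y_43) is unit, so y_43 = true.
Now (NOT y_43) is unsatisfied and unit — conflict.
Both values of y_22 lead to a conflict.
Both values of y_11 lead to a conflict.

UNSATISFIABLE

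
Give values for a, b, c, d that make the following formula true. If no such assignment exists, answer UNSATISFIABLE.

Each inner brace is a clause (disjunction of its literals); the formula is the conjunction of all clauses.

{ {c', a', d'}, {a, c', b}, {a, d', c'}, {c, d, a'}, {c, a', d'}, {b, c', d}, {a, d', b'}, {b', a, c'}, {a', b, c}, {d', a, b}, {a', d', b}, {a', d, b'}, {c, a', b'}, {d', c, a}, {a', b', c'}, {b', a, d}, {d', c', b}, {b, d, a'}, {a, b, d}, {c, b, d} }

Try c = 0.
Try d = 1.
Unit clause (a') forces a = 0.
Now (a) is unsatisfied and unit — conflict.
Undo d and try d = 0.
Unit clause (a') forces a = 0.
Unit clause (b') forces b = 0.
Now (b) is unsatisfied and unit — conflict.
Both values of d lead to a conflict.
Undo c and try c = 1.
Try a = 0.
Unit clause (b) forces b = 1.
Now (b') is unsatisfied and unit — conflict.
Undo a and try a = 1.
Unit clause (d') forces d = 0.
Unit clause (b) forces b = 1.
Now (b') is unsatisfied and unit — conflict.
Both values of a lead to a conflict.
Both values of c lead to a conflict.

UNSATISFIABLE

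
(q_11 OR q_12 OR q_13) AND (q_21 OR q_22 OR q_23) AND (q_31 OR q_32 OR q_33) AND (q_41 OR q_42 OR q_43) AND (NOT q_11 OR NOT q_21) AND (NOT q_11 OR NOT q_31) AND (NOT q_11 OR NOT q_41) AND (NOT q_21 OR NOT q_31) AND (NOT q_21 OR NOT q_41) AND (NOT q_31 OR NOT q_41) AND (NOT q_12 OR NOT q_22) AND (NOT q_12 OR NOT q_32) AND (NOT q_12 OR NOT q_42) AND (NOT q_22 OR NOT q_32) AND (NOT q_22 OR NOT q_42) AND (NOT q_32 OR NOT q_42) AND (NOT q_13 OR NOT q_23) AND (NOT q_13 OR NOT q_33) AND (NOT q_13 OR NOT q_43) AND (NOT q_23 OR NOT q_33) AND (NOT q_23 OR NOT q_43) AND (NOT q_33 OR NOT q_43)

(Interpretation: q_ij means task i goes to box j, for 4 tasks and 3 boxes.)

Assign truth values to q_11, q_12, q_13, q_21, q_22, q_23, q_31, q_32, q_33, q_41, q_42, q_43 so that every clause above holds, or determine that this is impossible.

Try q_11 = false.
Try q_12 = true.
The clause (NOT q_22) is unit, so q_22 = false.
The clause (NOT q_32) is unit, so q_32 = false.
The clause (NOT q_42) is unit, so q_42 = false.
Try q_21 = true.
The clause (NOT q_31) is unit, so q_31 = false.
The clause (q_33) is unit, so q_33 = true.
The clause (NOT q_41) is unit, so q_41 = false.
The clause (q_43) is unit, so q_43 = true.
That conflicts with the unit clause (NOT q_43).
Undo q_21 and try q_21 = false.
The clause (q_23) is unit, so q_23 = true.
The clause (NOT q_13) is unit, so q_13 = false.
The clause (NOT q_33) is unit, so q_33 = false.
The clause (q_31) is unit, so q_31 = true.
The clause (NOT q_41) is unit, so q_41 = false.
The clause (q_43) is unit, so q_43 = true.
That conflicts with the unit clause (NOT q_43).
Either choice for q_21 ends in contradiction.
Undo q_12 and try q_12 = false.
The clause (q_13) is unit, so q_13 = true.
The clause (NOT q_23) is unit, so q_23 = false.
The clause (NOT q_33) is unit, so q_33 = false.
The clause (NOT q_43) is unit, so q_43 = false.
Try q_21 = true.
The clause (NOT q_31) is unit, so q_31 = false.
The clause (q_32) is unit, so q_32 = true.
The clause (NOT q_41) is unit, so q_41 = false.
The clause (q_42) is unit, so q_42 = true.
That conflicts with the unit clause (NOT q_42).
Undo q_21 and try q_21 = false.
The clause (q_22) is unit, so q_22 = true.
The clause (NOT q_32) is unit, so q_32 = false.
The clause (q_31) is unit, so q_31 = true.
The clause (NOT q_41) is unit, so q_41 = false.
The clause (q_42) is unit, so q_42 = true.
That conflicts with the unit clause (NOT q_42).
Either choice for q_21 ends in contradiction.
Either choice for q_12 ends in contradiction.
Undo q_11 and try q_11 = true.
The clause (NOT q_21) is unit, so q_21 = false.
The clause (NOT q_31) is unit, so q_31 = false.
The clause (NOT q_41) is unit, so q_41 = false.
Try q_22 = true.
The clause (NOT q_12) is unit, so q_12 = false.
The clause (NOT q_32) is unit, so q_32 = false.
The clause (q_33) is unit, so q_33 = true.
The clause (NOT q_42) is unit, so q_42 = false.
The clause (q_43) is unit, so q_43 = true.
That conflicts with the unit clause (NOT q_43).
Undo q_22 and try q_22 = false.
The clause (q_23) is unit, so q_23 = true.
The clause (NOT q_13) is unit, so q_13 = false.
The clause (NOT q_33) is unit, so q_33 = false.
The clause (q_32) is unit, so q_32 = true.
The clause (NOT q_12) is unit, so q_12 = false.
The clause (NOT q_42) is unit, so q_42 = false.
The clause (q_43) is unit, so q_43 = true.
That conflicts with the unit clause (NOT q_43).
Either choice for q_22 ends in contradiction.
Either choice for q_11 ends in contradiction.

UNSATISFIABLE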